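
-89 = -89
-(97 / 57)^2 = -9409 / 3249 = -2.90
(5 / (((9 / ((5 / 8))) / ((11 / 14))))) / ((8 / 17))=4675 / 8064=0.58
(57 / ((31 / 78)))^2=19766916 / 961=20569.11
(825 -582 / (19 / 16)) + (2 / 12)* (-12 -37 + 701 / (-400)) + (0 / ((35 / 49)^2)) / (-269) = 4961827 / 15200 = 326.44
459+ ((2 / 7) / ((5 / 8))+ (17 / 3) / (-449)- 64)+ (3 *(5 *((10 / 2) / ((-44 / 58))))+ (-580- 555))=-869599921 / 1037190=-838.42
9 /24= 3 /8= 0.38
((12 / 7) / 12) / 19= 1 / 133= 0.01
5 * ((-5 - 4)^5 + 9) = -295200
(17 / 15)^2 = 289 / 225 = 1.28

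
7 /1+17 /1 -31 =-7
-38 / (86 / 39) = -741 / 43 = -17.23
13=13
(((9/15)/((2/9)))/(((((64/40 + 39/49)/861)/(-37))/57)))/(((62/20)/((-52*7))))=4372310173140/18197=240276428.70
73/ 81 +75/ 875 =0.99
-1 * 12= -12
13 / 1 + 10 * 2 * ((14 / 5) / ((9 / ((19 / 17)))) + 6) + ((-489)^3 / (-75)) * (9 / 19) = 53681118746 / 72675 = 738646.28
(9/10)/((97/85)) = 153/194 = 0.79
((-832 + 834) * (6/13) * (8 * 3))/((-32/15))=-135/13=-10.38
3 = 3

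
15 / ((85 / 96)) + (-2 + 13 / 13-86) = -1191 / 17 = -70.06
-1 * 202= -202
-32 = -32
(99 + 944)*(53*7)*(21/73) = 8126013/73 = 111315.25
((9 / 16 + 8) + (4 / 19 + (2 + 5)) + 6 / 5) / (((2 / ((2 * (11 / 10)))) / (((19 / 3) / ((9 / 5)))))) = 283789 / 4320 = 65.69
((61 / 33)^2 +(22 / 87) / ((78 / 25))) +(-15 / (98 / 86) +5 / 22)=-379732219 / 40234194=-9.44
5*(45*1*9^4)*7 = 10333575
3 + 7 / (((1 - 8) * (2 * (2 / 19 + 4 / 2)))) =221 / 80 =2.76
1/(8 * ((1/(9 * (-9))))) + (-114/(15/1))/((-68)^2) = -14633/1445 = -10.13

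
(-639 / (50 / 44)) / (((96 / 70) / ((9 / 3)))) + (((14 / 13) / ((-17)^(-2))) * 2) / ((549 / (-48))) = -122232817 / 95160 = -1284.50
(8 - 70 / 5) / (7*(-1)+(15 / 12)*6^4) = -6 / 1613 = -0.00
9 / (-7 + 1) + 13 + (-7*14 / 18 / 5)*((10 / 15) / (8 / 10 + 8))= 3391 / 297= 11.42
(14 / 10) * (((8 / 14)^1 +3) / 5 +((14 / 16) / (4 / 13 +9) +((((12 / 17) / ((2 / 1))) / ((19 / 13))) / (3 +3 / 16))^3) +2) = 630184234131611 / 160261679026328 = 3.93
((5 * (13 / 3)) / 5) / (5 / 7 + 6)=91 / 141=0.65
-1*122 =-122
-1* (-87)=87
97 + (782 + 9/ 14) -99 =10929/ 14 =780.64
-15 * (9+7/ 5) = -156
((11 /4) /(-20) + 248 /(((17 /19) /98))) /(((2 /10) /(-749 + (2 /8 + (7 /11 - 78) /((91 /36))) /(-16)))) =-101468350.18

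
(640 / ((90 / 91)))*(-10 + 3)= -40768 / 9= -4529.78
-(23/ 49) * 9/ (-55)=207/ 2695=0.08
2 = 2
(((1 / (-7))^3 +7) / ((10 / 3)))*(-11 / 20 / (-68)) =99 / 5831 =0.02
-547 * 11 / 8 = -6017 / 8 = -752.12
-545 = -545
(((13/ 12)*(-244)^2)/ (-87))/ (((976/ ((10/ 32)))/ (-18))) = 3965/ 928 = 4.27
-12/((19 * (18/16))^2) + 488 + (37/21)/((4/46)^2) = 196768517/272916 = 720.99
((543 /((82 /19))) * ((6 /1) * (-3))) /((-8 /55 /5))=25534575 /328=77849.31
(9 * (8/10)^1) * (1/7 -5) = -1224/35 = -34.97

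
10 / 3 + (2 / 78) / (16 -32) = 693 / 208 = 3.33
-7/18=-0.39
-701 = -701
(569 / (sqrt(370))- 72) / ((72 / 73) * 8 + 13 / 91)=-5.28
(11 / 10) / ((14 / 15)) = 33 / 28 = 1.18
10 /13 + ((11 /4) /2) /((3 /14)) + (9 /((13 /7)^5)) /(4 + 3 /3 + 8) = 418034609 /57921708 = 7.22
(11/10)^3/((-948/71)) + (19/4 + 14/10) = 5735699/948000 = 6.05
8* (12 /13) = 96 /13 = 7.38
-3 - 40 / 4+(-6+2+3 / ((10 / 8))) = -73 / 5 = -14.60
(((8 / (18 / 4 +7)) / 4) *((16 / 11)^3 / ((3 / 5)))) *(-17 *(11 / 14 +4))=-46653440 / 642873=-72.57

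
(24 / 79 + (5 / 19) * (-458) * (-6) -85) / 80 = 958331 / 120080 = 7.98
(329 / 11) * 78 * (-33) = -76986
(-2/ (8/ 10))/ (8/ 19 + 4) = -95/ 168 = -0.57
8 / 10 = 4 / 5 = 0.80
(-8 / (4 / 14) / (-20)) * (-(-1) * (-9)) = -63 / 5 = -12.60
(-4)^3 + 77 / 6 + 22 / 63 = -6403 / 126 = -50.82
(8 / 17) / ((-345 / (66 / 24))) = -22 / 5865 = -0.00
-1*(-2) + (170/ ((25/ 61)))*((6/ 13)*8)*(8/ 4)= 199234/ 65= 3065.14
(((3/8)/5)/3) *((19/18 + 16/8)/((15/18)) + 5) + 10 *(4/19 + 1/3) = 2149/380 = 5.66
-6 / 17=-0.35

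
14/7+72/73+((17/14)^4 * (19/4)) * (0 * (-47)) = 218/73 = 2.99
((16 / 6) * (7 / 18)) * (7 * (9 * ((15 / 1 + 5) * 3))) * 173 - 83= 678077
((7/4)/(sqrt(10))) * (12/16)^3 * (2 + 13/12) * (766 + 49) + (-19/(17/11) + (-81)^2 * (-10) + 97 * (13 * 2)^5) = 379953 * sqrt(10)/2048 + 19591273445/17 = 1152428436.38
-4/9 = -0.44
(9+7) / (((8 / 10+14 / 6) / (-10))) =-2400 / 47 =-51.06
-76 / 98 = -38 / 49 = -0.78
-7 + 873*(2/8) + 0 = 211.25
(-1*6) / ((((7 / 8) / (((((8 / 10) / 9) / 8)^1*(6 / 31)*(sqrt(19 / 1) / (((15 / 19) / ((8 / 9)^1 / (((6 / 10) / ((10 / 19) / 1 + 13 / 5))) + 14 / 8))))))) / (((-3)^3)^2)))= -94284*sqrt(19) / 1085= -378.78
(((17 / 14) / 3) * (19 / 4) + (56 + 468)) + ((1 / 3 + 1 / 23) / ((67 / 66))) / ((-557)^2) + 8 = 42884527699687 / 80319743112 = 533.92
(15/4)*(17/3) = 85/4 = 21.25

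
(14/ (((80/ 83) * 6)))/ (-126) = -0.02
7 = 7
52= 52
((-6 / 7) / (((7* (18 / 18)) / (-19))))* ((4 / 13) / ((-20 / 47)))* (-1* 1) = 5358 / 3185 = 1.68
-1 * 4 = -4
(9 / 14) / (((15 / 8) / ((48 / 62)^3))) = 0.16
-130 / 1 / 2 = -65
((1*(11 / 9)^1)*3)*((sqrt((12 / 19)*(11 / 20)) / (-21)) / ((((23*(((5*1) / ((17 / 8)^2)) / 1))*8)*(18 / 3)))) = -3179*sqrt(3135) / 2114380800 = -0.00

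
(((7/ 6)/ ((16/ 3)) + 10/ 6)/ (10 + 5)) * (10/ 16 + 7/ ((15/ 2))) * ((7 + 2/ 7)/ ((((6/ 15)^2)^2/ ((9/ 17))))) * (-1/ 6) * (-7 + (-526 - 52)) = 2877.44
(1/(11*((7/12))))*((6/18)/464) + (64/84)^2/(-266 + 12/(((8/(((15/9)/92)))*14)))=-16291787/7868963124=-0.00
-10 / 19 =-0.53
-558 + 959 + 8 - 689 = -280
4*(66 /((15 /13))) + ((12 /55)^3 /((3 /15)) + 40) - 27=241.85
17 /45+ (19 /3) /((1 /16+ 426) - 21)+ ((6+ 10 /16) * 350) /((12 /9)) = 1739.46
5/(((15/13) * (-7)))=-13/21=-0.62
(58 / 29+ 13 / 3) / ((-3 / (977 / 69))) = -18563 / 621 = -29.89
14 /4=7 /2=3.50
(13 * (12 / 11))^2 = 24336 / 121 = 201.12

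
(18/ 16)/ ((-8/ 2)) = -9/ 32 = -0.28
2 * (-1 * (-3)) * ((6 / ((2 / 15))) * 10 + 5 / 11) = 2702.73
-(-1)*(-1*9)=-9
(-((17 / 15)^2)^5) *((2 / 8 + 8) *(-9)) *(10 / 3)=22175932904939 / 25628906250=865.27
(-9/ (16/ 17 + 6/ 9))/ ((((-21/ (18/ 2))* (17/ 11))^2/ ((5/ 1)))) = -147015/ 68306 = -2.15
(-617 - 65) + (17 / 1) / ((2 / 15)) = -1109 / 2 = -554.50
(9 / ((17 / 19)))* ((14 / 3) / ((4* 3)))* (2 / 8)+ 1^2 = 269 / 136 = 1.98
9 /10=0.90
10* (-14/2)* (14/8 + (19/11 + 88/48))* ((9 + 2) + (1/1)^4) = -49070/11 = -4460.91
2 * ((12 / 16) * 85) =255 / 2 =127.50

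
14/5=2.80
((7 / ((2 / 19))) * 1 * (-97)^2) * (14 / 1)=8759779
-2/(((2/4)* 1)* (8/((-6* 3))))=9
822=822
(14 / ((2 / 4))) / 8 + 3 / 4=17 / 4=4.25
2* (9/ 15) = 6/ 5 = 1.20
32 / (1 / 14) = 448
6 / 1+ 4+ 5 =15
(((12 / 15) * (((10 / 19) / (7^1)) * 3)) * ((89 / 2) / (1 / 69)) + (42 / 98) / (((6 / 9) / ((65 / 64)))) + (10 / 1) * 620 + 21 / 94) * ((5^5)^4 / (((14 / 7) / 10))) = 2577221788883209228515625 / 800128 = 3221011874204138873.42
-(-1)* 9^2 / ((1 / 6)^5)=629856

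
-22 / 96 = -11 / 48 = -0.23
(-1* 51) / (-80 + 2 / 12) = 306 / 479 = 0.64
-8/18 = -4/9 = -0.44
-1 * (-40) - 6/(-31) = 1246/31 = 40.19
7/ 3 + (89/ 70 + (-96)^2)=1936117/ 210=9219.60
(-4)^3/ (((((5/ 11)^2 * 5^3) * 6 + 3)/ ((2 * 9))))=-46464/ 6371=-7.29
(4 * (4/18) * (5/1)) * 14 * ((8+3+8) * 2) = 21280/9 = 2364.44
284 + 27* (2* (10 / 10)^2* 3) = 446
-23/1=-23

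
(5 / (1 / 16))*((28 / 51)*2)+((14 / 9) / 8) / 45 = 2419319 / 27540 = 87.85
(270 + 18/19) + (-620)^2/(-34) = -11034.93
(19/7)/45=19/315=0.06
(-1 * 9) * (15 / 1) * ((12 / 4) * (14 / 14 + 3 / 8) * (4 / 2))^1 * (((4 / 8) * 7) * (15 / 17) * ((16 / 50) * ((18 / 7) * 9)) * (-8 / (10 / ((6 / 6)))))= 1732104 / 85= 20377.69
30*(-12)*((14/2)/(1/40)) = -100800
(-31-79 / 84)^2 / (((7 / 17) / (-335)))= -40995394855 / 49392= -830000.71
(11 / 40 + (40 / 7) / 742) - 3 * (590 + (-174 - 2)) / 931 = -2075067 / 1973720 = -1.05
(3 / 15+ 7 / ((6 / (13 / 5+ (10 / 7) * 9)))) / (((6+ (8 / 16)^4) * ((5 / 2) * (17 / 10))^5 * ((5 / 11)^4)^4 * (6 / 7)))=720656448092642527105024 / 945690277862548828125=762.04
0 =0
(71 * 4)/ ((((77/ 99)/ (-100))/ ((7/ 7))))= -255600/ 7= -36514.29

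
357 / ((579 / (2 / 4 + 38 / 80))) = 4641 / 7720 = 0.60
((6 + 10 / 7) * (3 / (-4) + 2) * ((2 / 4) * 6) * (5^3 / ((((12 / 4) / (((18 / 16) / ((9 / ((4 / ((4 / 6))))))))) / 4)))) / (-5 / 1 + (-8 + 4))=-386.90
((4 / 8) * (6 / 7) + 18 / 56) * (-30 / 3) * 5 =-37.50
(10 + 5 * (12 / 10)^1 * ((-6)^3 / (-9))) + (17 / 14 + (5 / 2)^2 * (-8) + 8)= 1585 / 14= 113.21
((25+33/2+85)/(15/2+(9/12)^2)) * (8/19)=16192/2451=6.61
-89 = -89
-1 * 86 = -86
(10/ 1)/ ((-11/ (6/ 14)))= -30/ 77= -0.39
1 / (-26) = -1 / 26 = -0.04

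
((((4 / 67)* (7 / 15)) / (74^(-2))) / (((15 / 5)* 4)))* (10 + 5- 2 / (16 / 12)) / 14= 4107 / 335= 12.26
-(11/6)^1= -1.83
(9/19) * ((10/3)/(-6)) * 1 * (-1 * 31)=155/19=8.16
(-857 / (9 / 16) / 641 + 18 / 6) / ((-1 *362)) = -3595 / 2088378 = -0.00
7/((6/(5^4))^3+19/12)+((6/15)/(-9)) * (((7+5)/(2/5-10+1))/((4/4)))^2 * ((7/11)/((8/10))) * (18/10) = 57916991254380/13477999997759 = 4.30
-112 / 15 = -7.47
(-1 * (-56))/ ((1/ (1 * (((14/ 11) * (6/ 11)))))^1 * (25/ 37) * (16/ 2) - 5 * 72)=-21756/ 136835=-0.16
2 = 2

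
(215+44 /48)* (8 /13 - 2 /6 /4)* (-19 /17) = -4086007 /31824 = -128.39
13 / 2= 6.50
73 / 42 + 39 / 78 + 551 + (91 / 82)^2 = 78293333 / 141204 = 554.47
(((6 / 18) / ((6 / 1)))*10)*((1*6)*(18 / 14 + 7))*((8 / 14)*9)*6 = 41760 / 49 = 852.24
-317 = -317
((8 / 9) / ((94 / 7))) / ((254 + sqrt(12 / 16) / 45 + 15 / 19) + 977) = 0.00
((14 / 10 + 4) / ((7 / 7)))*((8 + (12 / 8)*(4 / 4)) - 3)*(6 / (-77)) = -1053 / 385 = -2.74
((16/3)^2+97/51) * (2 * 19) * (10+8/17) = 12074.30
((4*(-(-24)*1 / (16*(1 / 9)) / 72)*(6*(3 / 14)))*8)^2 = 2916 / 49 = 59.51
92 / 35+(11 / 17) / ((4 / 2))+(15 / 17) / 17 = 60771 / 20230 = 3.00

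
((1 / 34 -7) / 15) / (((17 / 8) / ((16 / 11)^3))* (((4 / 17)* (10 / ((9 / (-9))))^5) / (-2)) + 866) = -20224 / 391235195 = -0.00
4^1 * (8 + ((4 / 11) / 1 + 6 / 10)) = 1972 / 55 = 35.85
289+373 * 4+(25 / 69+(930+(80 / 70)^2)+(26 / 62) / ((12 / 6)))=2712.88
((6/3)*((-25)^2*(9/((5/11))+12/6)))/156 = 13625/78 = 174.68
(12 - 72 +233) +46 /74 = 6424 /37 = 173.62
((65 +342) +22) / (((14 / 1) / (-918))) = -196911 / 7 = -28130.14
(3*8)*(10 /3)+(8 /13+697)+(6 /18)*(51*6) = 11435 /13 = 879.62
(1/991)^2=1/982081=0.00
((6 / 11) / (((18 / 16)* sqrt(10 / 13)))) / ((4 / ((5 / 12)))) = sqrt(130) / 198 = 0.06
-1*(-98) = 98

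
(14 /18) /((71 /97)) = 679 /639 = 1.06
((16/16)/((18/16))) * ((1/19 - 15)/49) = -0.27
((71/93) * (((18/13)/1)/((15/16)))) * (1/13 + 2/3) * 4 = 263552/78585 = 3.35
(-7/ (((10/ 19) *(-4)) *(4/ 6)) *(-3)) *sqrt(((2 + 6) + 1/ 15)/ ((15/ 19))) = -4389 *sqrt(19)/ 400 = -47.83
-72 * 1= -72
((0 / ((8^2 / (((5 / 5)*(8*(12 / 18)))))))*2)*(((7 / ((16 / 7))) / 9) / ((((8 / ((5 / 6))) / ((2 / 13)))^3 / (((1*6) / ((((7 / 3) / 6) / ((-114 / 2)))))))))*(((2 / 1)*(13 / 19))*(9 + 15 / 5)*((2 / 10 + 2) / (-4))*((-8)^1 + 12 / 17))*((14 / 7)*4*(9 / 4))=0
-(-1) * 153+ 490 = 643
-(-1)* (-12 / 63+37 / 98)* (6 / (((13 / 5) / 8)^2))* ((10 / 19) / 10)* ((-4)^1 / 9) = -352000 / 1416051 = -0.25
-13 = -13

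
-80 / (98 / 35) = -200 / 7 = -28.57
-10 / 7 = -1.43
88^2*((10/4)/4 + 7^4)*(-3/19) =-55794552/19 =-2936555.37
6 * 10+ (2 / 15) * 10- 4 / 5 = 908 / 15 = 60.53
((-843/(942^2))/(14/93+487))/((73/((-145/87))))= 8711/195649859964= 0.00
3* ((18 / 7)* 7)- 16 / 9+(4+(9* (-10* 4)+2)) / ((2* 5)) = 757 / 45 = 16.82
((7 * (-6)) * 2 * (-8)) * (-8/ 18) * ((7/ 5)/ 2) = -3136/ 15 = -209.07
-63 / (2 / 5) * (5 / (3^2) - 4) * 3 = 3255 / 2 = 1627.50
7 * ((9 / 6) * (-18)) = -189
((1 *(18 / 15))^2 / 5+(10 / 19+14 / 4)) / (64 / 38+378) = 20493 / 1803500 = 0.01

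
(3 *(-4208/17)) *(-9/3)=37872/17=2227.76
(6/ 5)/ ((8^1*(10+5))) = 1/ 100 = 0.01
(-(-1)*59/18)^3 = 205379/5832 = 35.22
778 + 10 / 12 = 4673 / 6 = 778.83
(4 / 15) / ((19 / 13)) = 52 / 285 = 0.18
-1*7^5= -16807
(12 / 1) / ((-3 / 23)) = -92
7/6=1.17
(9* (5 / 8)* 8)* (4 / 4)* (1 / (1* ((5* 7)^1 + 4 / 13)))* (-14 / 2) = -8.92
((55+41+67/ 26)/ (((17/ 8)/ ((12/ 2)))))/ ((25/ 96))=5905152/ 5525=1068.81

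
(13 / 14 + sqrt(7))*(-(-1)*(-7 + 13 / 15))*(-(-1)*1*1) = -92*sqrt(7) / 15-598 / 105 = -21.92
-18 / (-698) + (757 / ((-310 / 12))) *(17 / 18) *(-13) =58390838 / 162285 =359.80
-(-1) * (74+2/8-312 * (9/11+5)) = -76605/44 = -1741.02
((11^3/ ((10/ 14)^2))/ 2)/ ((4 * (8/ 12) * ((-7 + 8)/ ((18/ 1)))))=8804.56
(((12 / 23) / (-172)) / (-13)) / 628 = 0.00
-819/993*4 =-1092/331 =-3.30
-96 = -96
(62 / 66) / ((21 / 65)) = 2015 / 693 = 2.91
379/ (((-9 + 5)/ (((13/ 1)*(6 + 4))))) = -24635/ 2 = -12317.50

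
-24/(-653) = 24/653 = 0.04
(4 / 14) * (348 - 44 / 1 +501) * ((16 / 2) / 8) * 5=1150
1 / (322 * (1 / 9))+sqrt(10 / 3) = 1.85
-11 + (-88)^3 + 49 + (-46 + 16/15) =-10222184/15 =-681478.93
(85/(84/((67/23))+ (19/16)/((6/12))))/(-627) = -45560/10489083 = -0.00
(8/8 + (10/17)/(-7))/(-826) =-109/98294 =-0.00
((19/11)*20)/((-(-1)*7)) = 380/77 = 4.94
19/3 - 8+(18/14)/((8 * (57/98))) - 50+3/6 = -11603/228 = -50.89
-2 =-2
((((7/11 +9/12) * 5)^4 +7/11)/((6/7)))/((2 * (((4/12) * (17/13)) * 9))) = 87522139523/254870528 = 343.40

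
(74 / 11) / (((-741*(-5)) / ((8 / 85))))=592 / 3464175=0.00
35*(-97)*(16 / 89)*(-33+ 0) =1792560 / 89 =20141.12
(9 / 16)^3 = 729 / 4096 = 0.18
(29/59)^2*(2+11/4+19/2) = 47937/13924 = 3.44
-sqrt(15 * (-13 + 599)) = -93.75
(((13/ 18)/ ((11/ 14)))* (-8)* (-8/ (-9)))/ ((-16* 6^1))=182/ 2673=0.07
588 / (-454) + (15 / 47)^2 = -598371 / 501443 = -1.19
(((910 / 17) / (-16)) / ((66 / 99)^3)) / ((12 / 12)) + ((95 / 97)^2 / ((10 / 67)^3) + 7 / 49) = 99369371921 / 358294720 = 277.34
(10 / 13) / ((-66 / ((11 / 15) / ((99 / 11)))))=-1 / 1053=-0.00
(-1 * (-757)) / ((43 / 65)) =1144.30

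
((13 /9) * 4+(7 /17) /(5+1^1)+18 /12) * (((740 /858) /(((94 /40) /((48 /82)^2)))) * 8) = 7.39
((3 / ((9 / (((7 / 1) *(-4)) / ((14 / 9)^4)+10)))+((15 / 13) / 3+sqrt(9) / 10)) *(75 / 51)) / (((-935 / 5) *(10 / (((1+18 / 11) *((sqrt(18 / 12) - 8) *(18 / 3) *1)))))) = 37612826 / 155926771 - 18806413 *sqrt(6) / 1247414168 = 0.20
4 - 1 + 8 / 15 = 53 / 15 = 3.53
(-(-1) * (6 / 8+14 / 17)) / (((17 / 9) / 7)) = 5.83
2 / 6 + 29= 88 / 3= 29.33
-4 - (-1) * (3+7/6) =1/6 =0.17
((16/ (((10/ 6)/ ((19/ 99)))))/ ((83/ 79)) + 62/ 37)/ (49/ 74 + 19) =3475364/ 19926225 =0.17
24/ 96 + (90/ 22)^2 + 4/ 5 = 43041/ 2420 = 17.79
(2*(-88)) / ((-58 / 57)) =5016 / 29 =172.97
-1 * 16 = -16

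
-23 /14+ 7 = 75 /14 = 5.36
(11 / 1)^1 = 11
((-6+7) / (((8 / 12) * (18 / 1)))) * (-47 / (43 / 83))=-3901 / 516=-7.56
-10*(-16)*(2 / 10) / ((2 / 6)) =96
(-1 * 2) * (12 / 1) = -24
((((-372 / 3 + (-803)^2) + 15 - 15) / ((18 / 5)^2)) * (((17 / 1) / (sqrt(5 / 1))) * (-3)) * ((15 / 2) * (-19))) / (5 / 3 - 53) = -1735277125 * sqrt(5) / 1232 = -3149511.05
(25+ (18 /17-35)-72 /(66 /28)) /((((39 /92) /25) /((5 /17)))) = -6532000 /9537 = -684.91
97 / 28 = 3.46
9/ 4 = 2.25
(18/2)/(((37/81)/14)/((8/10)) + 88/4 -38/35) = 204120/475261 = 0.43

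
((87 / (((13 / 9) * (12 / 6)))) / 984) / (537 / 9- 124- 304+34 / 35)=-27405 / 328950544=-0.00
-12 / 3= -4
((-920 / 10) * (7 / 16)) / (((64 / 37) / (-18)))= 53613 / 128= 418.85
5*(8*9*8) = 2880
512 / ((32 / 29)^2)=841 / 2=420.50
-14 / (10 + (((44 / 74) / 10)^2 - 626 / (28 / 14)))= 239575 / 5185027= 0.05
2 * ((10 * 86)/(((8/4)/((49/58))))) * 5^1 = 105350/29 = 3632.76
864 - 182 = 682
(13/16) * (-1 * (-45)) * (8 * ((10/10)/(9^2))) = 65/18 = 3.61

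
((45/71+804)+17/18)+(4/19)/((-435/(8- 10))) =2836355803/3520890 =805.58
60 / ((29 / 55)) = 3300 / 29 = 113.79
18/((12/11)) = 16.50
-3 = -3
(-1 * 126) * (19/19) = -126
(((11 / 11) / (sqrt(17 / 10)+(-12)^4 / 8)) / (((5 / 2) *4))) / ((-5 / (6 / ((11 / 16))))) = -248832 / 3695154265+48 *sqrt(170) / 18475771325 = -0.00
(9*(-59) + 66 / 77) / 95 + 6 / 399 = -3701 / 665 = -5.57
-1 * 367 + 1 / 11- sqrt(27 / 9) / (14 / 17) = -4036 / 11- 17 * sqrt(3) / 14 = -369.01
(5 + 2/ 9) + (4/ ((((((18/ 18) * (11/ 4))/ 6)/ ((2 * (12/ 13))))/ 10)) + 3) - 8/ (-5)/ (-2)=1084562/ 6435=168.54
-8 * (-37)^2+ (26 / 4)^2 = -10909.75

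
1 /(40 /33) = 33 /40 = 0.82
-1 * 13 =-13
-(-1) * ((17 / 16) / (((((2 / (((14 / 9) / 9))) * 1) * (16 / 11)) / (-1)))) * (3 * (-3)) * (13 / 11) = 1547 / 2304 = 0.67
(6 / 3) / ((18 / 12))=4 / 3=1.33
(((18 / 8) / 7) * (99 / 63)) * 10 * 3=1485 / 98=15.15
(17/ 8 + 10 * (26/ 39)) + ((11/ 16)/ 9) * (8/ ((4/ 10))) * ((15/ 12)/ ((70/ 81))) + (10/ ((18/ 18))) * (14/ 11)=175403/ 7392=23.73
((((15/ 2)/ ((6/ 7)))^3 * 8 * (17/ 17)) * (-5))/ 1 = -214375/ 8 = -26796.88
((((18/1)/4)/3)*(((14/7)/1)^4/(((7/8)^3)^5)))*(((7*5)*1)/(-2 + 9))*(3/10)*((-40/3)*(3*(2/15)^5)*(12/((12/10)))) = -4.50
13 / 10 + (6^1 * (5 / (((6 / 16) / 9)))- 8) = 7133 / 10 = 713.30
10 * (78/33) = 260/11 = 23.64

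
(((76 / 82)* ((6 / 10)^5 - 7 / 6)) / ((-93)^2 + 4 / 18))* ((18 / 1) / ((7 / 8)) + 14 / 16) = -4327203 / 1729175000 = -0.00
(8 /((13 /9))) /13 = 72 /169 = 0.43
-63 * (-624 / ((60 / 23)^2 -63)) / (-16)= 43.72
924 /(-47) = -19.66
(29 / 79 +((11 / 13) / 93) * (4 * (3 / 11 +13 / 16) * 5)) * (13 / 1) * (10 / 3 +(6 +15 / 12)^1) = 27392503 / 352656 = 77.67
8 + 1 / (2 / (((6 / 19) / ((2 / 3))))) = 313 / 38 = 8.24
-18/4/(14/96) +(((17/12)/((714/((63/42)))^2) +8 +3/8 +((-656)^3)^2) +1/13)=165696226724752930713205/2079168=79693524873773033.59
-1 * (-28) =28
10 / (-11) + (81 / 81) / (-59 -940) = -10001 / 10989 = -0.91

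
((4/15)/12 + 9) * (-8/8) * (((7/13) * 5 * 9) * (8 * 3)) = -68208/13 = -5246.77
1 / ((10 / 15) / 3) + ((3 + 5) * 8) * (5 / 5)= 137 / 2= 68.50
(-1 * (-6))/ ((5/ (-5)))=-6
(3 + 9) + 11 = 23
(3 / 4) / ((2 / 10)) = 15 / 4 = 3.75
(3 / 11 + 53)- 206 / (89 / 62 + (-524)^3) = 5227369189906 / 98124674989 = 53.27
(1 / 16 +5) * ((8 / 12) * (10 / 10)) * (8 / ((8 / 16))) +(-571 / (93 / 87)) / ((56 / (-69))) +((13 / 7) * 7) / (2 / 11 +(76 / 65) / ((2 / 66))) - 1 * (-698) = 33935495997 / 24059224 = 1410.50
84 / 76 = 21 / 19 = 1.11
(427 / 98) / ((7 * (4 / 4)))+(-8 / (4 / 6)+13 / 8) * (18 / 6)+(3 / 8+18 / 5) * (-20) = -43121 / 392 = -110.00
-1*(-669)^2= -447561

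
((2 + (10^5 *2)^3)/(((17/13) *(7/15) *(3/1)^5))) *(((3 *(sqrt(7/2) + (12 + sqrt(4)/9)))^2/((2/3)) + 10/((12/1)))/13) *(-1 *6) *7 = -467472500011799738.41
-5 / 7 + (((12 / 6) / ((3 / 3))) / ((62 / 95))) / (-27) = -4850 / 5859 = -0.83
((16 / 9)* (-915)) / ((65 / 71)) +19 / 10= -692219 / 390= -1774.92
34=34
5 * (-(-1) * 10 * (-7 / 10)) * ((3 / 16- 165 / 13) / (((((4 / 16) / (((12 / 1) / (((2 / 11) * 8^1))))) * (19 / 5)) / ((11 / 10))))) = 33045705 / 7904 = 4180.88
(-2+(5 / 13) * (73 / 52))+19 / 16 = -737 / 2704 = -0.27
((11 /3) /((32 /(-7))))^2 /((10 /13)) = 77077 /92160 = 0.84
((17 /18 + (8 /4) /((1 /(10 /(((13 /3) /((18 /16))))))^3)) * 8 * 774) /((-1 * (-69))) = 977861237 /303186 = 3225.28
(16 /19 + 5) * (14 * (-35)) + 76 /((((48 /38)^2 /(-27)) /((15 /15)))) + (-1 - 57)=-1278835 /304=-4206.69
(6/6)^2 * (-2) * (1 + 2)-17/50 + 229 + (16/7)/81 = 6313211/28350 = 222.69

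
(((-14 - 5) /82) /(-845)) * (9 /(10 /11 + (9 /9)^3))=627 /485030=0.00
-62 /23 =-2.70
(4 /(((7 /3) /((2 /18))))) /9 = 4 /189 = 0.02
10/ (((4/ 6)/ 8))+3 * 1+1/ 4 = 493/ 4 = 123.25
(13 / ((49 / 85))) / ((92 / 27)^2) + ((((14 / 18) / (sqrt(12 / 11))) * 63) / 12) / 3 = 49 * sqrt(33) / 216 + 805545 / 414736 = 3.25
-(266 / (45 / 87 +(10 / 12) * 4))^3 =-329661.51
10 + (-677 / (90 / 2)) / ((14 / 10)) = -47 / 63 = -0.75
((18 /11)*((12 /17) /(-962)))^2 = 11664 /8090462809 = 0.00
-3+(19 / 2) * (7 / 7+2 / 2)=16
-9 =-9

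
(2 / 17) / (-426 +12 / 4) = -2 / 7191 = -0.00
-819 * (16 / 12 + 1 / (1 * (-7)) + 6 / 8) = -6357 / 4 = -1589.25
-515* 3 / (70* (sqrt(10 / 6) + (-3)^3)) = 309* sqrt(15) / 30548 + 25029 / 30548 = 0.86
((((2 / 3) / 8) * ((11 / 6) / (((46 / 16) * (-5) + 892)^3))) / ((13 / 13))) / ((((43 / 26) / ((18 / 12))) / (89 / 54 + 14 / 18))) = 599456 / 1205453309319063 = 0.00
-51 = -51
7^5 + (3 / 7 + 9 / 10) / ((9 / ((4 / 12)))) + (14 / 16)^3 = 2710748941 / 161280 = 16807.72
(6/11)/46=3/253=0.01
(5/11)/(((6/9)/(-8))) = -60/11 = -5.45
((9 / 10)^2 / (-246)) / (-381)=9 / 1041400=0.00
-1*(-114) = 114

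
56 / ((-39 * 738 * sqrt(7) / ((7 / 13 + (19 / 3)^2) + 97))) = -64420 * sqrt(7) / 1683747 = -0.10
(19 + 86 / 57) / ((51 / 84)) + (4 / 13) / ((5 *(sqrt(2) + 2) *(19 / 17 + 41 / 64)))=4074277628 / 120490305 - 2176 *sqrt(2) / 124345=33.79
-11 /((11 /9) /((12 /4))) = -27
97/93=1.04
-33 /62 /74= -33 /4588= -0.01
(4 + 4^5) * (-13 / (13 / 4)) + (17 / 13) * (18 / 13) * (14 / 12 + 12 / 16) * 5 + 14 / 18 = -12453553 / 3042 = -4093.87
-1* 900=-900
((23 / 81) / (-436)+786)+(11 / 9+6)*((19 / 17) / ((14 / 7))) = 474315071 / 600372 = 790.04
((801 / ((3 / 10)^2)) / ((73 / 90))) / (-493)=-801000 / 35989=-22.26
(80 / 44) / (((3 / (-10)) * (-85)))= 40 / 561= 0.07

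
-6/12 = -1/2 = -0.50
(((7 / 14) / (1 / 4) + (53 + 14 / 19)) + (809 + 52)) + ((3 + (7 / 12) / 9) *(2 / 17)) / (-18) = 287808743 / 313956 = 916.72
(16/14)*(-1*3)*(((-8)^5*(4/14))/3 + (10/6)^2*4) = 1567264/147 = 10661.66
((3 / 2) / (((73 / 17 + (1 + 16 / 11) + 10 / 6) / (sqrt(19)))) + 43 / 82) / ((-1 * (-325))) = 43 / 26650 + 1683 * sqrt(19) / 3068650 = 0.00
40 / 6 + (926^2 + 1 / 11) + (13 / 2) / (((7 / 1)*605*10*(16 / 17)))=3486181899863 / 4065600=857482.76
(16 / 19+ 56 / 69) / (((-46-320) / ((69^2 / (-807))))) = 24932 / 935313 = 0.03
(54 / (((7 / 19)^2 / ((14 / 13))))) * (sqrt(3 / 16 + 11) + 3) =116964 / 91 + 9747 * sqrt(179) / 91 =2718.35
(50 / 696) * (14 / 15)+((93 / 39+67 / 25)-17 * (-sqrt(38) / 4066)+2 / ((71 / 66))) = 7.02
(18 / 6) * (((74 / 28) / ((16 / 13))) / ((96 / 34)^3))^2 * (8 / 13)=429576315493 / 25570087796736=0.02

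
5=5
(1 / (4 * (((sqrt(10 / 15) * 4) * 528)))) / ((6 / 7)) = 7 * sqrt(6) / 101376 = 0.00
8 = 8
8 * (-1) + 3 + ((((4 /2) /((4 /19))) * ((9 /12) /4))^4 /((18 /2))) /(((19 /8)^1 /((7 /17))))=-10709003 /2228224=-4.81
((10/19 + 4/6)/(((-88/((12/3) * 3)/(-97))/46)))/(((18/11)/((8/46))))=13192/171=77.15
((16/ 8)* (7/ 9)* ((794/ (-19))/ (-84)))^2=157609/ 263169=0.60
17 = 17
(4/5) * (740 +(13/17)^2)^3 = 39217315167785556/120687845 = 324948342.29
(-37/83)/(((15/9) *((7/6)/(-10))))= 2.29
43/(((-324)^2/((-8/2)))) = -43/26244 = -0.00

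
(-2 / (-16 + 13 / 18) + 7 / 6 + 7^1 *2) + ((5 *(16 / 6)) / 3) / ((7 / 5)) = 640061 / 34650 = 18.47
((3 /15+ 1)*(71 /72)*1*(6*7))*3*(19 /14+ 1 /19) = 15975 /76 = 210.20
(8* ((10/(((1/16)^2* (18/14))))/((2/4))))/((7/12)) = 54613.33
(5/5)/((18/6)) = 1/3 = 0.33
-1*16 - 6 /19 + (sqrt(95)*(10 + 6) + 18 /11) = -3068 /209 + 16*sqrt(95) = 141.27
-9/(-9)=1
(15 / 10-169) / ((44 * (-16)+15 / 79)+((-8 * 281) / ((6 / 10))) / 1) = 0.04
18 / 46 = 9 / 23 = 0.39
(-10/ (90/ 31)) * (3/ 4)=-2.58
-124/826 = -62/413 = -0.15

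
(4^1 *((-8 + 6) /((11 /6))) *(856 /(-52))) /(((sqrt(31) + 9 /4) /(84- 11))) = -26994816 /59345 + 11997696 *sqrt(31) /59345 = 670.75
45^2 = 2025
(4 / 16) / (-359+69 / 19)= -19 / 27008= -0.00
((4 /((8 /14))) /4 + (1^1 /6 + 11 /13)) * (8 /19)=862 /741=1.16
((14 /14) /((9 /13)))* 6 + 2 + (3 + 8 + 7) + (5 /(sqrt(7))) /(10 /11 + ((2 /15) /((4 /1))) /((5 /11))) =8250* sqrt(7) /11347 + 86 /3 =30.59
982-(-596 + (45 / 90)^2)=6311 / 4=1577.75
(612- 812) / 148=-50 / 37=-1.35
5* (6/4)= 15/2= 7.50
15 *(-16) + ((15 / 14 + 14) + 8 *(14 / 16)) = -3051 / 14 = -217.93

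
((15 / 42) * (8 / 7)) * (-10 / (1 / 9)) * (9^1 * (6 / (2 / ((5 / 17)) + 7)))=-162000 / 1127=-143.74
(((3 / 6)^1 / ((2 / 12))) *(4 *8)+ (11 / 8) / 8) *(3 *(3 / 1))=55395 / 64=865.55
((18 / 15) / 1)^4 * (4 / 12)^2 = 144 / 625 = 0.23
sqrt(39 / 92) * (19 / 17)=19 * sqrt(897) / 782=0.73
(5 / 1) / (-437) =-5 / 437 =-0.01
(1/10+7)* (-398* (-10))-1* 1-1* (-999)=29256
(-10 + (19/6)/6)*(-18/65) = 341/130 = 2.62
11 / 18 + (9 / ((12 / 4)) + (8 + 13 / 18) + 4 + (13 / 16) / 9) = 2365 / 144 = 16.42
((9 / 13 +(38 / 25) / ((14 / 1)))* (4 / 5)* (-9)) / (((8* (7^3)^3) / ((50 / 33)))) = -5466 / 201969803035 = -0.00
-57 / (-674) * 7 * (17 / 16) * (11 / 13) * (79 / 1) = 5894427 / 140192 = 42.05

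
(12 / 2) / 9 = 0.67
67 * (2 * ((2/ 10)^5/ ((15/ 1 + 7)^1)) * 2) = 134/ 34375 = 0.00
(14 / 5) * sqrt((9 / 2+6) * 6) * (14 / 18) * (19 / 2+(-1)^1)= 833 * sqrt(7) / 15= 146.93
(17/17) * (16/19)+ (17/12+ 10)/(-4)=-1835/912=-2.01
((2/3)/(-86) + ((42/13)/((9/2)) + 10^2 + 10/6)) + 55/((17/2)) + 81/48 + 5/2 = 51560215/456144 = 113.03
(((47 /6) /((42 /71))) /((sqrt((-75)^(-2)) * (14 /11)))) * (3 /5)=468.20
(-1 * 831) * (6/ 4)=-1246.50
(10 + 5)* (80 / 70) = 120 / 7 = 17.14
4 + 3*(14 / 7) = 10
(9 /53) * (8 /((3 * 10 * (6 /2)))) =4 /265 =0.02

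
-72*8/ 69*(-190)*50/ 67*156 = 284544000/ 1541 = 184648.93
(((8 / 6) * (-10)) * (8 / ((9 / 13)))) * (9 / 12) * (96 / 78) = -1280 / 9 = -142.22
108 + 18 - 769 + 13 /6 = -3845 /6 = -640.83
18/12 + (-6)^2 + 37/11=899/22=40.86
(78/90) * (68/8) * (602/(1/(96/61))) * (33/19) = 70246176/5795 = 12121.86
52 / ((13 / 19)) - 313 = -237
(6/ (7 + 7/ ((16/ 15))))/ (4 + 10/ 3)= 144/ 2387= 0.06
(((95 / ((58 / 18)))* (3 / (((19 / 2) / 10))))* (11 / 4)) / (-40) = -1485 / 232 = -6.40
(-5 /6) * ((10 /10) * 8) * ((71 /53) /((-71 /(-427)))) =-8540 /159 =-53.71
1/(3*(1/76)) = 76/3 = 25.33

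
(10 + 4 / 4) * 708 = 7788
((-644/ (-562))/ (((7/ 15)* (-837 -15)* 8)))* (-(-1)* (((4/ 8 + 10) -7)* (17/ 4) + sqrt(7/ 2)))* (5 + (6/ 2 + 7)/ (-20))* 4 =-123165/ 1276864 -1035* sqrt(14)/ 319216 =-0.11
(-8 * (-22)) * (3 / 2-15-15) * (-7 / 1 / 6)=5852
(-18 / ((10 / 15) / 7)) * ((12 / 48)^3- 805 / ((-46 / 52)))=-11007549 / 64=-171992.95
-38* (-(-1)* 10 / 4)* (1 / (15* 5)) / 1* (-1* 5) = 19 / 3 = 6.33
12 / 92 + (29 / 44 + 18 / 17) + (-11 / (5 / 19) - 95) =-11608541 / 86020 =-134.95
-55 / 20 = -2.75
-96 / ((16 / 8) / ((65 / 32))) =-195 / 2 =-97.50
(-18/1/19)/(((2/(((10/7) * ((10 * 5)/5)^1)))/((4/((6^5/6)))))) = -25/1197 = -0.02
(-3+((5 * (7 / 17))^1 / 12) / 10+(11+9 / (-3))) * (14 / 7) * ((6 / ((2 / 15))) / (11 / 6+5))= 92115 / 1394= 66.08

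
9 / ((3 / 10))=30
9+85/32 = 373/32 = 11.66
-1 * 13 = -13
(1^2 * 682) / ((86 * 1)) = 341 / 43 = 7.93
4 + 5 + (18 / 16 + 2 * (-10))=-79 / 8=-9.88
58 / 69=0.84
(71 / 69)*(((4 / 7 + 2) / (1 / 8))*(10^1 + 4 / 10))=220.14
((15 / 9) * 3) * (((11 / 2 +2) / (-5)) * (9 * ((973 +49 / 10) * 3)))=-792099 / 4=-198024.75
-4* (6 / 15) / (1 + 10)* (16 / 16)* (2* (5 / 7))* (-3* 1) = 48 / 77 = 0.62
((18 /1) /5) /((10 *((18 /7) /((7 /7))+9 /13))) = 91 /825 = 0.11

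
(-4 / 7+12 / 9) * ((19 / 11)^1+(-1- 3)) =-1.73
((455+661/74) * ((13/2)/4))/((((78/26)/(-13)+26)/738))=2140915491/99160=21590.52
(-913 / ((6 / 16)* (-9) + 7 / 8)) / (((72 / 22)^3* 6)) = 1215203 / 699840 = 1.74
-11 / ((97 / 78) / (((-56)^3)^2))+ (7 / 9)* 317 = -238154043143989 / 873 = -272799591230.23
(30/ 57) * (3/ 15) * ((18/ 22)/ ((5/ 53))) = 954/ 1045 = 0.91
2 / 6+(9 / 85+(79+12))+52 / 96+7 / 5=63499 / 680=93.38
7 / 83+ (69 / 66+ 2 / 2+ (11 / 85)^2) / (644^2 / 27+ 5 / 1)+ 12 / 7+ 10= 452049517054419 / 38313316106450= 11.80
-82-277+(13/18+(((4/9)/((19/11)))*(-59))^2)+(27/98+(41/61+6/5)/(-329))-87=-4406433115727/20539317015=-214.54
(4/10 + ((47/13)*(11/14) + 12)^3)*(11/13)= 1083900924051/391856920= 2766.06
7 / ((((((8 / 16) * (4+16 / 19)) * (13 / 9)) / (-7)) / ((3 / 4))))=-25137 / 2392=-10.51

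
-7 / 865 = -0.01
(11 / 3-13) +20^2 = 1172 / 3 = 390.67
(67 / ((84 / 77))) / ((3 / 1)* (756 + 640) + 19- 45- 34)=0.01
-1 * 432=-432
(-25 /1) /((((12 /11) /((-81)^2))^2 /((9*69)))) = -8984926840725 /16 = -561557927545.31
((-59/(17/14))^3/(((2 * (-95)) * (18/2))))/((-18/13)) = -1831569922/37805535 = -48.45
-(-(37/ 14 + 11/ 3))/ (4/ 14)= 22.08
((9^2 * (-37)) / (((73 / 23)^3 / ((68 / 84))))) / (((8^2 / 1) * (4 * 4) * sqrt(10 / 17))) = -206632161 * sqrt(170) / 27884738560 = -0.10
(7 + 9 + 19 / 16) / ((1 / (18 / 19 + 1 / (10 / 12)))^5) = 242897776704 / 309512375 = 784.78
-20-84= -104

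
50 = 50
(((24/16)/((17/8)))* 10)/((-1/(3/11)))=-360/187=-1.93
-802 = -802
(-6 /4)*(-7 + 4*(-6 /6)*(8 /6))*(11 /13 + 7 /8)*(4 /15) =6623 /780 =8.49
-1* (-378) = 378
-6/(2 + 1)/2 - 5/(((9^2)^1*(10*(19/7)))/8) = -1567/1539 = -1.02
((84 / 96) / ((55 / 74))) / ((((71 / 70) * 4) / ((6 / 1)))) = 5439 / 3124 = 1.74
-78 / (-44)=39 / 22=1.77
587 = 587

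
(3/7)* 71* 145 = 30885/7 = 4412.14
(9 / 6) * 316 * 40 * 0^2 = 0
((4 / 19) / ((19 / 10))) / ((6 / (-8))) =-160 / 1083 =-0.15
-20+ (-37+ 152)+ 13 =108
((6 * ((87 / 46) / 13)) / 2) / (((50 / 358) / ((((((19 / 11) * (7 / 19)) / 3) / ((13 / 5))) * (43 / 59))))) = 4687473 / 25226630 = 0.19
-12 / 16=-3 / 4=-0.75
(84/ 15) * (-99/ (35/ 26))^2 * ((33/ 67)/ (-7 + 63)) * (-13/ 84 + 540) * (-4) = -1652450030946/ 2872625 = -575240.43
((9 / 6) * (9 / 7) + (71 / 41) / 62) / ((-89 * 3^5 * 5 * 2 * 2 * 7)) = -17407 / 26938158660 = -0.00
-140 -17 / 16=-2257 / 16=-141.06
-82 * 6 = -492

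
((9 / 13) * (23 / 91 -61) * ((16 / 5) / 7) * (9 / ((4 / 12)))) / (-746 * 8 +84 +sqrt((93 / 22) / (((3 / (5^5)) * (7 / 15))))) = 537321600 * sqrt(14322) / 44139809350819 +2782208259072 / 31528435250585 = 0.09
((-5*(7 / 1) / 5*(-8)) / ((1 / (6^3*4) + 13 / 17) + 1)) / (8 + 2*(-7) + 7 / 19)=-15628032 / 2775259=-5.63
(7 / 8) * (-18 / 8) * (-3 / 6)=63 / 64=0.98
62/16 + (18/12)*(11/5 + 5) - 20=-5.32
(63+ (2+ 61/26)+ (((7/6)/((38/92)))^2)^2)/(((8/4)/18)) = 35952912017/30495114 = 1178.97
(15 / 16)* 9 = 135 / 16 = 8.44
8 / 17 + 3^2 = 161 / 17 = 9.47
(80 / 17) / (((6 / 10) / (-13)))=-5200 / 51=-101.96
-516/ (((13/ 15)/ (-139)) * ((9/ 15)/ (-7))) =-12551700/ 13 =-965515.38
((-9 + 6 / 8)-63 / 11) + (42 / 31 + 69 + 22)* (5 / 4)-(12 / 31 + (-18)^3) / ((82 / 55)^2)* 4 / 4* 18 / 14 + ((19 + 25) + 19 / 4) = 3523.33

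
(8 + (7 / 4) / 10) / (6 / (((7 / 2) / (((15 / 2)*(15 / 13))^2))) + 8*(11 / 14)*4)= 386841 / 7264760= 0.05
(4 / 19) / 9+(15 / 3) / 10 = 179 / 342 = 0.52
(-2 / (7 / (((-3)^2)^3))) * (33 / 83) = -48114 / 581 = -82.81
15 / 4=3.75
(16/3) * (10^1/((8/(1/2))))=10/3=3.33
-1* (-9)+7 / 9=88 / 9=9.78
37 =37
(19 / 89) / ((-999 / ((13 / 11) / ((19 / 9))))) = -13 / 108669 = -0.00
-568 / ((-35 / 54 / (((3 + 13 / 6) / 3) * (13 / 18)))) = 114452 / 105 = 1090.02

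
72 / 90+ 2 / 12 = 29 / 30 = 0.97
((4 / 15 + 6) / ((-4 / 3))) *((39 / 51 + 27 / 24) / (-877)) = 12079 / 1192720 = 0.01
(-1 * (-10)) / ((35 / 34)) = 68 / 7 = 9.71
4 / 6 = 0.67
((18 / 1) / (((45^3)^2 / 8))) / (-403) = -16 / 371824171875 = -0.00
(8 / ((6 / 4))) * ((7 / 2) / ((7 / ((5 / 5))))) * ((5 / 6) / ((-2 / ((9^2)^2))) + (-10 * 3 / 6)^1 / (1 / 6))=-7370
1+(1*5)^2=26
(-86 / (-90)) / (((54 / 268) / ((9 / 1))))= 5762 / 135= 42.68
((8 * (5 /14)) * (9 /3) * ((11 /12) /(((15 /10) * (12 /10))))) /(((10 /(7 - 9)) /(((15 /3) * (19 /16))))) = -5225 /1008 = -5.18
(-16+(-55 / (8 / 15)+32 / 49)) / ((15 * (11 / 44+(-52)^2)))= -46441 / 15900990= -0.00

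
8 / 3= 2.67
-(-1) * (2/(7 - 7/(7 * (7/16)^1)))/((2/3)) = 7/11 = 0.64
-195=-195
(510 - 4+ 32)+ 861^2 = 741859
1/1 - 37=-36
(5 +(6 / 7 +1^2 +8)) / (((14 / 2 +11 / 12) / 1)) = 1248 / 665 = 1.88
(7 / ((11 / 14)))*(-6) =-588 / 11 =-53.45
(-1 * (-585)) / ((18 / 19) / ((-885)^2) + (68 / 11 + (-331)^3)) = -818470125 / 50737711309781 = -0.00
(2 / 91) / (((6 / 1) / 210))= 10 / 13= 0.77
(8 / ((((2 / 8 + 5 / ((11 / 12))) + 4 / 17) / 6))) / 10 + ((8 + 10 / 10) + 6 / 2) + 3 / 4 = 401591 / 29620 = 13.56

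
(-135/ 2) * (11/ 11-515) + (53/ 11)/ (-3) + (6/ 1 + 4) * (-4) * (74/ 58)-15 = 33138383/ 957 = 34627.36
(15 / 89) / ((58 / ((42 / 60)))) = 21 / 10324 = 0.00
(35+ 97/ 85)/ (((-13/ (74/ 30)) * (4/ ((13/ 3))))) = -9472/ 1275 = -7.43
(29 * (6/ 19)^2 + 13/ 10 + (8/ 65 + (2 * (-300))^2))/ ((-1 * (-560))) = 3379000501/ 5256160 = 642.86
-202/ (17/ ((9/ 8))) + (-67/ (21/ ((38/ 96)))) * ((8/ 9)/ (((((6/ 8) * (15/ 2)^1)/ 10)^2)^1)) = -52827835/ 3123036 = -16.92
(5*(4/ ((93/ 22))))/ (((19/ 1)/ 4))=1760/ 1767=1.00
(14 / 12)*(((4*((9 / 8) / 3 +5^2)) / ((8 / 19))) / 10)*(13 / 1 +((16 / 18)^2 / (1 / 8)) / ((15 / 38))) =951741749 / 1166400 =815.97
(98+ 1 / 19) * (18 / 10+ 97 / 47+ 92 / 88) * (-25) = -236424015 / 19646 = -12034.21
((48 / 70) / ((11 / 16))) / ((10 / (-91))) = -2496 / 275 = -9.08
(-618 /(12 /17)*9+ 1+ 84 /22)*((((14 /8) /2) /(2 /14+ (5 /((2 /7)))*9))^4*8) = -998711419643 /16702519666483904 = -0.00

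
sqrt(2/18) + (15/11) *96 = 4331/33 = 131.24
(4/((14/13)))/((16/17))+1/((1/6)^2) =2237/56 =39.95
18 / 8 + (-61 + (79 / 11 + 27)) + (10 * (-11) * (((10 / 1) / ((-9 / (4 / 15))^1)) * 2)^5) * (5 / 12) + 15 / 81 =-39838869541 / 1894055724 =-21.03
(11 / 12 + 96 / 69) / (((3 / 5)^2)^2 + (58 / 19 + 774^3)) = 7564375 / 1519727021089764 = 0.00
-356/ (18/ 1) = -178/ 9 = -19.78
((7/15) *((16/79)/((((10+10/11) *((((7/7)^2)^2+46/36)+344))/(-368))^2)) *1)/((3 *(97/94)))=20382208/70347297875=0.00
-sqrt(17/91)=-0.43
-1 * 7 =-7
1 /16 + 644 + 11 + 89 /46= 241775 /368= 657.00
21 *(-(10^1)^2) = -2100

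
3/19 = 0.16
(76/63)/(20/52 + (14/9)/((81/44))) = 80028/81571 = 0.98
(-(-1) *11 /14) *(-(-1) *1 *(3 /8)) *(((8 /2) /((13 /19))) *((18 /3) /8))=1.29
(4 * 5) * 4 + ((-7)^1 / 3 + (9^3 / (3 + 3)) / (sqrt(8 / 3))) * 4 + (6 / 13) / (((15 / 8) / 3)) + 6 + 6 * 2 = 17434 / 195 + 243 * sqrt(6) / 2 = 387.02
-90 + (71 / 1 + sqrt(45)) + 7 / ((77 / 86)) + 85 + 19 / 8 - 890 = -71615 / 88 + 3 * sqrt(5) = -807.10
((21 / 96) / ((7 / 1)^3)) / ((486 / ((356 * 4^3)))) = 356 / 11907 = 0.03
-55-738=-793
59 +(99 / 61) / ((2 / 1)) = 7297 / 122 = 59.81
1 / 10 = 0.10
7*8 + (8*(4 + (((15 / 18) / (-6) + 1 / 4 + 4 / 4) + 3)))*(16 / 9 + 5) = 40160 / 81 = 495.80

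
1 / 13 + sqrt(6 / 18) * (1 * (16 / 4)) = 1 / 13 + 4 * sqrt(3) / 3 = 2.39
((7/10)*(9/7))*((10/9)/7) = 1/7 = 0.14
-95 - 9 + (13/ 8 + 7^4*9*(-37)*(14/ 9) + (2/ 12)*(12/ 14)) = -69653933/ 56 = -1243820.23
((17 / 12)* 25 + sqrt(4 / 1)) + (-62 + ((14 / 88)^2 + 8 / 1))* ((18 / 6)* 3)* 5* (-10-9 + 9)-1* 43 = 70517911 / 2904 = 24283.03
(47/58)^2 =2209/3364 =0.66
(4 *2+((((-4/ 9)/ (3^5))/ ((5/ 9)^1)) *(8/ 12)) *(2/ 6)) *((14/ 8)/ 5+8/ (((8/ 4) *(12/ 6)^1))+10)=5401396/ 54675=98.79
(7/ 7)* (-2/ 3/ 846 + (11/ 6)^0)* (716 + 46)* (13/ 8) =523367/ 423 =1237.27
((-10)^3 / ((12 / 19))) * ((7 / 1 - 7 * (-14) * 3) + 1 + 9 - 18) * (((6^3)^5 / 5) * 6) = -261751980913459200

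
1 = 1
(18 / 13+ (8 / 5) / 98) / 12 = 2231 / 19110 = 0.12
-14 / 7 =-2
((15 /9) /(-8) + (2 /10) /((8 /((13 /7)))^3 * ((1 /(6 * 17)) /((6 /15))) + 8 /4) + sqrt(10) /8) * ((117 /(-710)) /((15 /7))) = 382255601 /31496594000 - 273 * sqrt(10) /28400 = -0.02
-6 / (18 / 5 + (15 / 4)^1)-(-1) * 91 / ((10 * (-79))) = -36059 / 38710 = -0.93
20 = 20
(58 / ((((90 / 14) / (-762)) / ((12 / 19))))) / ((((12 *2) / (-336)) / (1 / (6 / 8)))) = 23099776 / 285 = 81051.85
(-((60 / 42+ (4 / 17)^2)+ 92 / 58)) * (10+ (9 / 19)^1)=-35843084 / 1114673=-32.16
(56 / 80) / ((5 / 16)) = 56 / 25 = 2.24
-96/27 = -32/9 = -3.56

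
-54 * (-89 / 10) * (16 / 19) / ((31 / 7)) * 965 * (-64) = -3324367872 / 589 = -5644088.07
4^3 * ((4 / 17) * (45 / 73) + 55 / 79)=53.84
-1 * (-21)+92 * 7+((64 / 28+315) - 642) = 2382 / 7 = 340.29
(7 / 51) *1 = 7 / 51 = 0.14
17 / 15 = 1.13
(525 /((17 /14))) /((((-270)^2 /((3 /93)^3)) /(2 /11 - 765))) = -412237 /2707465662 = -0.00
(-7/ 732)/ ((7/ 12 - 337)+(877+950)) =-7/ 1091107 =-0.00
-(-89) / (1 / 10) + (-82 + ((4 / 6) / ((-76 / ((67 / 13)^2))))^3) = 5778022511399399 / 7151129913096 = 807.99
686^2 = 470596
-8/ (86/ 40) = -160/ 43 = -3.72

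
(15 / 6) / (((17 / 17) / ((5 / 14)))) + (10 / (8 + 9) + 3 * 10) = 14985 / 476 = 31.48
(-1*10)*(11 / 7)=-15.71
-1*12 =-12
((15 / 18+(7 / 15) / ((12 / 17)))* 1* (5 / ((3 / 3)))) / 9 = 269 / 324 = 0.83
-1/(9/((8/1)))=-8/9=-0.89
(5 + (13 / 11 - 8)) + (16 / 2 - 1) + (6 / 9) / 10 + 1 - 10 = -619 / 165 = -3.75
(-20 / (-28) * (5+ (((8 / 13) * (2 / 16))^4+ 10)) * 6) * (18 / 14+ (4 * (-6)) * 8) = -17158060800 / 1399489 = -12260.23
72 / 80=9 / 10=0.90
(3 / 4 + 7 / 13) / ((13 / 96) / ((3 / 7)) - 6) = -4824 / 21281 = -0.23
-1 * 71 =-71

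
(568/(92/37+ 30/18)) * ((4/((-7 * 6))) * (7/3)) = -42032/1383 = -30.39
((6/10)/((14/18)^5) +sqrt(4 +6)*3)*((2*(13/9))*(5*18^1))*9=82904796/16807 +7020*sqrt(10)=27131.94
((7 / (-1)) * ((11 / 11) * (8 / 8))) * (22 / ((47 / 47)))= -154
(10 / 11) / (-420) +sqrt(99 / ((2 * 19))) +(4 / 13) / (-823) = -12547 / 4942938 +3 * sqrt(418) / 38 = 1.61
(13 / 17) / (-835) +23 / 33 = 326056 / 468435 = 0.70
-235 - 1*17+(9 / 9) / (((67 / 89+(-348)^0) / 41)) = -35663 / 156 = -228.61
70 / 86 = 0.81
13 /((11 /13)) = 169 /11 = 15.36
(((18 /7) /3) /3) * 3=6 /7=0.86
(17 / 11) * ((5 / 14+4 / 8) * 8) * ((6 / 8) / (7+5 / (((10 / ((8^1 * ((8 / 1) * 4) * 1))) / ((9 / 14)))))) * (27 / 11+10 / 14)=149328 / 529375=0.28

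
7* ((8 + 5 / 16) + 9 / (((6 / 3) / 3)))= 2443 / 16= 152.69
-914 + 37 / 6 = -5447 / 6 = -907.83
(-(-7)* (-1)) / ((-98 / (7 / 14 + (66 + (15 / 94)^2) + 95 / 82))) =24520289 / 5071864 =4.83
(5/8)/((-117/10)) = -25/468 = -0.05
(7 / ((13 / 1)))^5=16807 / 371293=0.05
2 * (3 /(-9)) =-2 /3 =-0.67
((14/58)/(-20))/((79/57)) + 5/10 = 22511/45820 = 0.49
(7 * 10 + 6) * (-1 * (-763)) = 57988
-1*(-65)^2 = -4225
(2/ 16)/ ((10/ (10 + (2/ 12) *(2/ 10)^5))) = 0.13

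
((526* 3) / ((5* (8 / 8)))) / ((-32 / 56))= -5523 / 10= -552.30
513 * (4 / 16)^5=513 / 1024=0.50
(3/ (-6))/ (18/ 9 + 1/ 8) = -4/ 17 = -0.24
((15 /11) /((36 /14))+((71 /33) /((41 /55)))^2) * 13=38337715 /332838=115.18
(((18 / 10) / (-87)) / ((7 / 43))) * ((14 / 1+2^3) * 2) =-5676 / 1015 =-5.59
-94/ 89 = -1.06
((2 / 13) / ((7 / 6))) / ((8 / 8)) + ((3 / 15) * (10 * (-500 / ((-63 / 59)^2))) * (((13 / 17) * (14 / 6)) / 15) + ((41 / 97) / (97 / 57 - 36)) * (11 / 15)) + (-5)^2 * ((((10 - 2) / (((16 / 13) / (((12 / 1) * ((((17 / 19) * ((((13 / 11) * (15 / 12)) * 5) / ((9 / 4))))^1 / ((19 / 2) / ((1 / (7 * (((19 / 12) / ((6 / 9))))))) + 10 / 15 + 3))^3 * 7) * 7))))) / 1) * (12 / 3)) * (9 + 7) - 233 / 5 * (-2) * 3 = 8121688708702429765234881442709 / 38289492808878941573597371575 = 212.1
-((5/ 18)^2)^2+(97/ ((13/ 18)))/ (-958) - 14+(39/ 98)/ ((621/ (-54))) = -10447013361205/ 736703617104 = -14.18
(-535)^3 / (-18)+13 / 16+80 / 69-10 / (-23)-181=28175397499 / 3312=8507064.46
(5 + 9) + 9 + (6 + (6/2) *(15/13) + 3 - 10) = 331/13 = 25.46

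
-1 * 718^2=-515524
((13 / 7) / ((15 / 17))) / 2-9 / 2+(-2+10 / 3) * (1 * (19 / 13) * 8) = 16574 / 1365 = 12.14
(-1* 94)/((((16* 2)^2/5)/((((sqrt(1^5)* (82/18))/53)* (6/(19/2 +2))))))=-9635/468096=-0.02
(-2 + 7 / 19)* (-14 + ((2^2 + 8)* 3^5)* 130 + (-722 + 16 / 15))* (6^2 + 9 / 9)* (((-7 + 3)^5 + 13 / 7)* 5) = 15524983089720 / 133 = 116729196163.31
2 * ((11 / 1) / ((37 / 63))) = 1386 / 37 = 37.46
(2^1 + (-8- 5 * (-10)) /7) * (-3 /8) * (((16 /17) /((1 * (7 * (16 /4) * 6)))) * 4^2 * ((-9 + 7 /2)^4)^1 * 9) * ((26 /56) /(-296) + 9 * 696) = -6840921907611 /493136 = -13872282.51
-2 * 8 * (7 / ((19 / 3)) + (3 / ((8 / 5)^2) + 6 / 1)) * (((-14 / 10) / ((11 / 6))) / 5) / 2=3843 / 380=10.11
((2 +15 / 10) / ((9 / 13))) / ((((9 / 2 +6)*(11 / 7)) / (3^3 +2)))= 2639 / 297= 8.89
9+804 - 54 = 759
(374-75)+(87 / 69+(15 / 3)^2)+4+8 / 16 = 15169 / 46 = 329.76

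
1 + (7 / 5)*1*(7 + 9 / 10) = 603 / 50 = 12.06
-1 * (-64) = 64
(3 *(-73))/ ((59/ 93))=-20367/ 59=-345.20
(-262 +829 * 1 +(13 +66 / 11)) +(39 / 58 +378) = 55951 / 58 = 964.67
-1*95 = -95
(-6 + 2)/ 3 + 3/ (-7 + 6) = -13/ 3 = -4.33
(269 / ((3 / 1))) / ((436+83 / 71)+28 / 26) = 248287 / 1213503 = 0.20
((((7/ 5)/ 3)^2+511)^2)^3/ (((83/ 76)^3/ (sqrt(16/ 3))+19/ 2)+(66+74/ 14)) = 9421970247567789943928057814494769115889139712/ 42640220235721194660900146484375 - 113936250412408748812408403767636305643569152 * sqrt(3)/ 127920660707163583982700439453125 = 219421688513787.84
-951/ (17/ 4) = -3804/ 17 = -223.76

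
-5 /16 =-0.31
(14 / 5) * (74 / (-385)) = -148 / 275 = -0.54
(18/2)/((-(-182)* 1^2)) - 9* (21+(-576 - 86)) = 1049967/182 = 5769.05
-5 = -5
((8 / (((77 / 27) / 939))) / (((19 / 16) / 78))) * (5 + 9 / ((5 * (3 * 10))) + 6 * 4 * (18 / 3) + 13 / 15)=948752258688 / 36575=25939911.38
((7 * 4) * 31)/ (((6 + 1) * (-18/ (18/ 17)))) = -124/ 17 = -7.29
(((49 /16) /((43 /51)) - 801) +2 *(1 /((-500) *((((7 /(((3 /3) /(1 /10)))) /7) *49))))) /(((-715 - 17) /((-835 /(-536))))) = 112227709571 /66134853120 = 1.70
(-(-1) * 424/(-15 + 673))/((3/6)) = 424/329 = 1.29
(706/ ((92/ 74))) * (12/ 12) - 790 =-5109/ 23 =-222.13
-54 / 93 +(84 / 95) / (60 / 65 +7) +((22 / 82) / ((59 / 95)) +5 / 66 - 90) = -4356703548137 / 48428646090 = -89.96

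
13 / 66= 0.20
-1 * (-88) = 88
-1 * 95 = -95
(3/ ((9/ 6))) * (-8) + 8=-8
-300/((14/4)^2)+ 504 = 23496/49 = 479.51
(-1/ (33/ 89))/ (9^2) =-89/ 2673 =-0.03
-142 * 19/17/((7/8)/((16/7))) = -345344/833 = -414.58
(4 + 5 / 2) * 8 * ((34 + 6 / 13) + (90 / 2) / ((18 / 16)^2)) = 32768 / 9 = 3640.89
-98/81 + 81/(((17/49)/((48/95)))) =15273202/130815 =116.75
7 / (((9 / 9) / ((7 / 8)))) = 6.12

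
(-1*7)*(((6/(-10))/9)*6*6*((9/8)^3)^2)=11160261/327680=34.06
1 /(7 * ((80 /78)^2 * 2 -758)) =-1521 /8048026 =-0.00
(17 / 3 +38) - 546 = -1507 / 3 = -502.33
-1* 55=-55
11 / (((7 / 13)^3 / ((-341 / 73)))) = -8240947 / 25039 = -329.12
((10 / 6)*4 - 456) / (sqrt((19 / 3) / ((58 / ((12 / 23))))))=-674*sqrt(25346) / 57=-1882.52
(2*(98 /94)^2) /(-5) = -4802 /11045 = -0.43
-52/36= -13/9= -1.44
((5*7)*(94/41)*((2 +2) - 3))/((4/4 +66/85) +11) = 139825/22263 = 6.28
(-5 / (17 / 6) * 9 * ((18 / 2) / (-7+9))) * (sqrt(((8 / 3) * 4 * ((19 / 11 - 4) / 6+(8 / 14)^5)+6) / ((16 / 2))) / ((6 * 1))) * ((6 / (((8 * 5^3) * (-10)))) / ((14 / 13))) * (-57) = -60021 * sqrt(167163227) / 3591896000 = -0.22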